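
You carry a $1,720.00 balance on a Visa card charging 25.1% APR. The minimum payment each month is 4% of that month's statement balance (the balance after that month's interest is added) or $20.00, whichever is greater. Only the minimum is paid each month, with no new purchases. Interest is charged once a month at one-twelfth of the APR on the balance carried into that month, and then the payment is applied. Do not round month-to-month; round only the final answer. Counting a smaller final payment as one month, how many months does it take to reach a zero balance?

Monthly rate r = 25.1%/12 = 2.09167% = 0.0209167.
While 4% of the post-interest balance exceeds $20.00, each month B ← (B·(1+r))·(1 − 0.04), i.e. B shrinks by the factor (1+r)·0.96 = 0.98008.
This holds for months 1–63. Entering month 64 the balance is $484.18; 4% of the post-interest balance is now below $20.00, so the flat $20.00 minimum applies from here.
From month 64 a fixed $20.00 at rate r clears $484.18 in 35 more payments. Total: 63 + 35 = 98 months.

98 months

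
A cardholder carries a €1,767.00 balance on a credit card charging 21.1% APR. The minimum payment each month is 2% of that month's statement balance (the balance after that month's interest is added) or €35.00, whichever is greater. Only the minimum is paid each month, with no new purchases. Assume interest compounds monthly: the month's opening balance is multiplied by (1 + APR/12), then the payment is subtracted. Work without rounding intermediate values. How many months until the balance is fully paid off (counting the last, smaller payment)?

125 months

Monthly rate r = 21.1%/12 = 1.75833% = 0.0175833.
While 2% of the post-interest balance exceeds €35.00, each month B ← (B·(1+r))·(1 − 0.02), i.e. B shrinks by the factor (1+r)·0.98 = 0.99723.
This holds for months 1–10. Entering month 11 the balance is €1,718.69; 2% of the post-interest balance is now below €35.00, so the flat €35.00 minimum applies from here.
From month 11 a fixed €35.00 at rate r clears €1,718.69 in 115 more payments. Total: 10 + 115 = 125 months.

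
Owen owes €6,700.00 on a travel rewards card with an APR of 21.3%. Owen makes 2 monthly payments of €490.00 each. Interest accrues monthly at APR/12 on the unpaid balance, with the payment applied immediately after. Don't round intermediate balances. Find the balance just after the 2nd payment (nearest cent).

Monthly rate r = 21.3%/12 = 1.775% = 0.01775.
Each month: B ← B·(1+r) − €490.00.
Month 1: interest €118.93; balance after payment €6,328.93.
Month 2: interest €112.34; balance after payment €5,951.26.

€5,951.26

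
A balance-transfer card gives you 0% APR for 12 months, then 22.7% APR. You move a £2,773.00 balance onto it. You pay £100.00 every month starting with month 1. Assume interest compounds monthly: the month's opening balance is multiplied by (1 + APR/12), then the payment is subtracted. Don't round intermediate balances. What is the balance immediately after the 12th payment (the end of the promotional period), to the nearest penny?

£1,573.00

Promo months 1–12 at r₀ = 0%/12 = 0; months 13+ at r₁ = 22.7%/12 = 0.0189167.
After month 12 (no interest yet): B = £2,773.00 − 12·£100.00 = £1,573.00.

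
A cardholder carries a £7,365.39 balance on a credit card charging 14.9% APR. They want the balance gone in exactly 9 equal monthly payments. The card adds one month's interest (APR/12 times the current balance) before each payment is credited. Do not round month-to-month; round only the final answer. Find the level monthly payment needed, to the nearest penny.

£870.02

Monthly rate r = 14.9%/12 = 1.24167% = 0.0124167.
Level-payment amortization: P = B₀·r / (1 − (1+r)^(−n)) = 7365.39·0.0124167 / (1 − 1.01242^(−9)).
Denominator 1 − (1+r)^(−9) = 0.105116654.
P = 91.4536 / 0.105116654 ≈ 870.02.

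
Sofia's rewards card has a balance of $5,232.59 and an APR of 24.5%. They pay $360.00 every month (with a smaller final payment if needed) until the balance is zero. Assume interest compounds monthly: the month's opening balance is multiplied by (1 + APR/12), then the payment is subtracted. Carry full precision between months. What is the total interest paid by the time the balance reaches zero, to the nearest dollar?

$1,039

Monthly rate r = 24.5%/12 = 2.04167% = 0.0204167.
Payoff takes n = ⌈−ln(1 − rB₀/P)/ln(1+r)⌉ = ⌈17.419⌉ = 18 payments; the last is $151.63.
Total paid = 17·$360.00 + $151.63 = $6,271.63.
Total interest = total paid − principal = $6,271.63 − $5,232.59 = $1,039.04.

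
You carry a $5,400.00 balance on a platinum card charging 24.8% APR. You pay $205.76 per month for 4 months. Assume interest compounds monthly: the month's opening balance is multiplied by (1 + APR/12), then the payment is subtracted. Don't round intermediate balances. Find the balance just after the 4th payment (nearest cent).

$5,011.52

Monthly rate r = 24.8%/12 = 2.06667% = 0.0206667.
Each month: B ← B·(1+r) − $205.76.
Month 1: interest $111.60; balance after payment $5,305.84.
Month 2: interest $109.65; balance after payment $5,209.73.
Month 3: interest $107.67; balance after payment $5,111.64.
Month 4: interest $105.64; balance after payment $5,011.52.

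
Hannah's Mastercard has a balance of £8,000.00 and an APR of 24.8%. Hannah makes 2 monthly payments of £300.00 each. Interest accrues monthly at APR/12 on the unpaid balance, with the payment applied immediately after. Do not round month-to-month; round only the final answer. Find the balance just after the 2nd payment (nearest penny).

£7,727.88

Monthly rate r = 24.8%/12 = 2.06667% = 0.0206667.
Each month: B ← B·(1+r) − £300.00.
Month 1: interest £165.33; balance after payment £7,865.33.
Month 2: interest £162.55; balance after payment £7,727.88.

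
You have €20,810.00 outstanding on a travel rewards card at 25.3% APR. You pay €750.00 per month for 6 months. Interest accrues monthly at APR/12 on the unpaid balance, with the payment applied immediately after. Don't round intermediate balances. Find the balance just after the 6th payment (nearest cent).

€18,841.22

Monthly rate r = 25.3%/12 = 2.10833% = 0.0210833.
Each month: B ← B·(1+r) − €750.00.
Month 1: interest €438.74; balance after payment €20,498.74.
Month 2: interest €432.18; balance after payment €20,180.93.
Month 3: interest €425.48; balance after payment €19,856.41.
Month 4: interest €418.64; balance after payment €19,525.05.
Month 5: interest €411.65; balance after payment €19,186.70.
Month 6: interest €404.52; balance after payment €18,841.22.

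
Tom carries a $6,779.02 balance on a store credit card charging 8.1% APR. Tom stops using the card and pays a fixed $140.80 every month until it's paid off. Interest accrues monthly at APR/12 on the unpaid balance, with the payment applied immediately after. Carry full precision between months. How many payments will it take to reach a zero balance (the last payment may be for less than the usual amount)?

59 payments

Monthly rate r = 8.1%/12 = 0.675% = 0.00675.
Recurrence: B ← B·(1+r) − $140.80.
Month 1: interest $45.76; balance after payment $6,683.98.
Month 2: interest $45.12; balance after payment $6,588.30.
Closed form: n = −ln(1 − rB₀/P)/ln(1+r) = −ln(0.67501)/ln(1.00675) ≈ 58.422, so the balance reaches zero during payment 59.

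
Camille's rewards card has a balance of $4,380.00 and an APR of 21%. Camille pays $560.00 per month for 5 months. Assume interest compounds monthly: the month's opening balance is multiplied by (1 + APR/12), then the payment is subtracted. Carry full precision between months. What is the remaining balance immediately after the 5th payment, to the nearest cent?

Monthly rate r = 21%/12 = 1.75% = 0.0175.
Each month: B ← B·(1+r) − $560.00.
Month 1: interest $76.65; balance after payment $3,896.65.
Month 2: interest $68.19; balance after payment $3,404.84.
Month 3: interest $59.58; balance after payment $2,904.43.
Month 4: interest $50.83; balance after payment $2,395.25.
Month 5: interest $41.92; balance after payment $1,877.17.

$1,877.17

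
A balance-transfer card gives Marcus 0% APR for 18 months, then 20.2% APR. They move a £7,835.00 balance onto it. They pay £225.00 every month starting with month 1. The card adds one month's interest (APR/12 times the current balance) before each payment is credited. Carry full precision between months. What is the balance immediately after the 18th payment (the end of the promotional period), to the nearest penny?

£3,785.00

Promo months 1–18 at r₀ = 0%/12 = 0; months 19+ at r₁ = 20.2%/12 = 0.0168333.
After month 18 (no interest yet): B = £7,835.00 − 18·£225.00 = £3,785.00.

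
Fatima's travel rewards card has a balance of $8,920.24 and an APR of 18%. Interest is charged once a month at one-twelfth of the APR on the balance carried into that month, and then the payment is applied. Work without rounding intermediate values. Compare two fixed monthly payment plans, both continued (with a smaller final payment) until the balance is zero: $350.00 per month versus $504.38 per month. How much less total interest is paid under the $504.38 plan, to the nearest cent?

Monthly rate r = 18%/12 = 1.5% = 0.015.
At $350.00/mo: n = ⌈−ln(1 − rB₀/P)/ln(1+r)⌉ = 33 payments (last $125.43); total interest = total paid − $8,920.24 = $2,405.19.
At $504.38/mo: 21 payments (last $356.42); total interest $1,523.78.
Interest saved = $2,405.19 − $1,523.78 = $881.41.

$881.41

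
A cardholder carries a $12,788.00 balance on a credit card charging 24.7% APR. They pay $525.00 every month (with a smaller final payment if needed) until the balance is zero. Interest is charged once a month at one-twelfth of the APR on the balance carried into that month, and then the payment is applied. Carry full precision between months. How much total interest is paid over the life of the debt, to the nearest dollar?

$5,144

Monthly rate r = 24.7%/12 = 2.05833% = 0.0205833.
Payoff takes n = ⌈−ln(1 − rB₀/P)/ln(1+r)⌉ = ⌈34.155⌉ = 35 payments; the last is $82.24.
Total paid = 34·$525.00 + $82.24 = $17,932.24.
Total interest = total paid − principal = $17,932.24 − $12,788.00 = $5,144.24.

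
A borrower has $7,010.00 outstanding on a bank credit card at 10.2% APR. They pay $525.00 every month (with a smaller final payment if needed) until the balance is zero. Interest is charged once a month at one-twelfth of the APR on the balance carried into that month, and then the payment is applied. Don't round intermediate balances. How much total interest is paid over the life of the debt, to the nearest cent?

Monthly rate r = 10.2%/12 = 0.85% = 0.0085.
Payoff takes n = ⌈−ln(1 − rB₀/P)/ln(1+r)⌉ = ⌈14.233⌉ = 15 payments; the last is $122.69.
Total paid = 14·$525.00 + $122.69 = $7,472.69.
Total interest = total paid − principal = $7,472.69 − $7,010.00 = $462.69.

$462.69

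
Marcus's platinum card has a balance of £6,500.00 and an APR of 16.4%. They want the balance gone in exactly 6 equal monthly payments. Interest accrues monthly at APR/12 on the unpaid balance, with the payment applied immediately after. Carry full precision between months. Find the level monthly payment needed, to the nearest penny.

£1,135.74

Monthly rate r = 16.4%/12 = 1.36667% = 0.0136667.
Level-payment amortization: P = B₀·r / (1 − (1+r)^(−n)) = 6500.00·0.0136667 / (1 − 1.01367^(−6)).
Denominator 1 − (1+r)^(−6) = 0.0782163355.
P = 88.8333 / 0.0782163355 ≈ 1135.74.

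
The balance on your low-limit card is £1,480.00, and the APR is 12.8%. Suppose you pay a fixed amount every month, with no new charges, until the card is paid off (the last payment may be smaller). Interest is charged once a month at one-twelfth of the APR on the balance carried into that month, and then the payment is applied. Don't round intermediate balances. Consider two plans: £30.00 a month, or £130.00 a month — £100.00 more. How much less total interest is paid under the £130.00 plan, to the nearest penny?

Monthly rate r = 12.8%/12 = 1.06667% = 0.0106667.
At £30.00/mo: n = ⌈−ln(1 − rB₀/P)/ln(1+r)⌉ = 71 payments (last £12.21); total interest = total paid − £1,480.00 = £632.21.
At £130.00/mo: 13 payments (last £26.38); total interest £106.38.
Interest saved = £632.21 − £106.38 = £525.83.

£525.83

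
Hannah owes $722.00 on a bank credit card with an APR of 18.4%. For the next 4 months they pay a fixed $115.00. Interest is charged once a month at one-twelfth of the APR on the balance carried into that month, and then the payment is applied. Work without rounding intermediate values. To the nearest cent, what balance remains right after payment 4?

$296.62

Monthly rate r = 18.4%/12 = 1.53333% = 0.0153333.
Each month: B ← B·(1+r) − $115.00.
Month 1: interest $11.07; balance after payment $618.07.
Month 2: interest $9.48; balance after payment $512.55.
Month 3: interest $7.86; balance after payment $405.41.
Month 4: interest $6.22; balance after payment $296.62.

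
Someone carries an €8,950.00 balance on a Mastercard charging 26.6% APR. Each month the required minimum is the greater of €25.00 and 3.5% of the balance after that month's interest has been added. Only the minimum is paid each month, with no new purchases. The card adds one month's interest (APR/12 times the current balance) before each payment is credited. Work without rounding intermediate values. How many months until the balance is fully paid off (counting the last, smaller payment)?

231 months

Monthly rate r = 26.6%/12 = 2.21667% = 0.0221667.
While 3.5% of the post-interest balance exceeds €25.00, each month B ← (B·(1+r))·(1 − 0.035), i.e. B shrinks by the factor (1+r)·0.965 = 0.98639.
This holds for months 1–187. Entering month 188 the balance is €690.23; 3.5% of the post-interest balance is now below €25.00, so the flat €25.00 minimum applies from here.
From month 188 a fixed €25.00 at rate r clears €690.23 in 44 more payments. Total: 187 + 44 = 231 months.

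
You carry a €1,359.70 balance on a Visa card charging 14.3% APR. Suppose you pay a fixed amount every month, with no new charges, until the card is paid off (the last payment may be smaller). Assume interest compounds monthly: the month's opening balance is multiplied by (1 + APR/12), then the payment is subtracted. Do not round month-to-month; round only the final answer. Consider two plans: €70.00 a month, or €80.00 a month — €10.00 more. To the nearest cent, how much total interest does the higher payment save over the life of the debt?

Monthly rate r = 14.3%/12 = 1.19167% = 0.0119167.
At €70.00/mo: n = ⌈−ln(1 − rB₀/P)/ln(1+r)⌉ = 23 payments (last €15.80); total interest = total paid − €1,359.70 = €196.10.
At €80.00/mo: 20 payments (last €8.44); total interest €168.74.
Interest saved = €196.10 − €168.74 = €27.36.

€27.36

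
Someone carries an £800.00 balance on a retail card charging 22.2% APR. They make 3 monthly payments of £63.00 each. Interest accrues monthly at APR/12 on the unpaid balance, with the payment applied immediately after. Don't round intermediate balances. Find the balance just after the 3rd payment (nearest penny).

£652.71

Monthly rate r = 22.2%/12 = 1.85% = 0.0185.
Each month: B ← B·(1+r) − £63.00.
Month 1: interest £14.80; balance after payment £751.80.
Month 2: interest £13.91; balance after payment £702.71.
Month 3: interest £13.00; balance after payment £652.71.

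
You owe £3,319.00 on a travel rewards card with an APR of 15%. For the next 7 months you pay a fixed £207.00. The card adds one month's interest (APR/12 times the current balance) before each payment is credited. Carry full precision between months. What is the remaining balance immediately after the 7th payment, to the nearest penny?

Monthly rate r = 15%/12 = 1.25% = 0.0125.
Each month: B ← B·(1+r) − £207.00.
Month 1: interest £41.49; balance after payment £3,153.49.
Month 2: interest £39.42; balance after payment £2,985.91.
Month 3: interest £37.32; balance after payment £2,816.23.
Month 4: interest £35.20; balance after payment £2,644.43.
Month 5: interest £33.06; balance after payment £2,470.49.
Month 6: interest £30.88; balance after payment £2,294.37.
Month 7: interest £28.68; balance after payment £2,116.05.

£2,116.05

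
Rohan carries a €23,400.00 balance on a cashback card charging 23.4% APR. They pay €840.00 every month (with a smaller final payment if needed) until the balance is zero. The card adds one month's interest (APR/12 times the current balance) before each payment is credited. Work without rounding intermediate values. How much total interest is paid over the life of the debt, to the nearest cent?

€10,682.54

Monthly rate r = 23.4%/12 = 1.95% = 0.0195.
Payoff takes n = ⌈−ln(1 − rB₀/P)/ln(1+r)⌉ = ⌈40.572⌉ = 41 payments; the last is €482.54.
Total paid = 40·€840.00 + €482.54 = €34,082.54.
Total interest = total paid − principal = €34,082.54 − €23,400.00 = €10,682.54.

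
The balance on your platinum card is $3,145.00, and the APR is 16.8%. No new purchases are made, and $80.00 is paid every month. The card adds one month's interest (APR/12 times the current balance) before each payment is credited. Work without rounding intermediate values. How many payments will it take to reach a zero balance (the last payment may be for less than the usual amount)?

58 payments

Monthly rate r = 16.8%/12 = 1.4% = 0.014.
Recurrence: B ← B·(1+r) − $80.00.
Month 1: interest $44.03; balance after payment $3,109.03.
Month 2: interest $43.53; balance after payment $3,072.56.
Closed form: n = −ln(1 − rB₀/P)/ln(1+r) = −ln(0.44962)/ln(1.014) ≈ 57.495, so the balance reaches zero during payment 58.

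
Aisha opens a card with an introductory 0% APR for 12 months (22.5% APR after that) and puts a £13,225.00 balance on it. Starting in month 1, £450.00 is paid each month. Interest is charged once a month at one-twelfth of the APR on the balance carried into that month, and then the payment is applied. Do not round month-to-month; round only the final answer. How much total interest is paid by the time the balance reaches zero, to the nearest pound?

£1,734

Promo months 1–12 at r₀ = 0%/12 = 0; months 13+ at r₁ = 22.5%/12 = 0.01875.
After month 12 (no interest yet): B = £13,225.00 − 12·£450.00 = £7,825.00.
Then at r₁ with £450.00/mo: n₂ = −ln(1 − r₁·B/P)/ln(1+r₁) ≈ 21.24 → 22 more payments.
Total paid = 33·£450.00 + £109.36 = £14,959.36; interest = £14,959.36 − £13,225.00 = £1,734.36.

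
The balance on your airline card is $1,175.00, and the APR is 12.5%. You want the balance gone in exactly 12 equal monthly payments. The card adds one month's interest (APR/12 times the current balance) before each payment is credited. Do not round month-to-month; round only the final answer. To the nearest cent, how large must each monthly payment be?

$104.67

Monthly rate r = 12.5%/12 = 1.04167% = 0.0104167.
Level-payment amortization: P = B₀·r / (1 − (1+r)^(−n)) = 1175.00·0.0104167 / (1 − 1.01042^(−12)).
Denominator 1 − (1+r)^(−12) = 0.11693233.
P = 12.2396 / 0.11693233 ≈ 104.67.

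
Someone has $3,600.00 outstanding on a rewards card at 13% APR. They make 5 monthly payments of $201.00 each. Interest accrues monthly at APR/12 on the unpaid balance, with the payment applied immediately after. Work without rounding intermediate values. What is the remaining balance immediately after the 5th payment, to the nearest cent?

$2,772.26

Monthly rate r = 13%/12 = 1.08333% = 0.0108333.
Each month: B ← B·(1+r) − $201.00.
Month 1: interest $39.00; balance after payment $3,438.00.
Month 2: interest $37.25; balance after payment $3,274.24.
Month 3: interest $35.47; balance after payment $3,108.72.
Month 4: interest $33.68; balance after payment $2,941.39.
Month 5: interest $31.87; balance after payment $2,772.26.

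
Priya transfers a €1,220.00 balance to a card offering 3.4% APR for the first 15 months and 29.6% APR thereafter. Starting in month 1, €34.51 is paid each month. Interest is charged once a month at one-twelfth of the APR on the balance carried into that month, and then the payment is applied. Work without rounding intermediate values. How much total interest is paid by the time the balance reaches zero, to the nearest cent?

Promo months 1–15 at r₀ = 3.4%/12 = 0.00283333; months 16+ at r₁ = 29.6%/12 = 0.0246667.
After month 15: iterate B ← B·(1+r₀) − €34.51 for 15 months → €744.85.
Then at r₁ with €34.51/mo: n₂ = −ln(1 − r₁·B/P)/ln(1+r₁) ≈ 31.19 → 32 more payments.
Total paid = 46·€34.51 + €6.78 = €1,594.24; interest = €1,594.24 − €1,220.00 = €374.24.

€374.24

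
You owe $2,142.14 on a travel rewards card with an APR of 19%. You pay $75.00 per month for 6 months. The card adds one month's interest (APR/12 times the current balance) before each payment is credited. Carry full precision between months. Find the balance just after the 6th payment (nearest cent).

Monthly rate r = 19%/12 = 1.58333% = 0.0158333.
Each month: B ← B·(1+r) − $75.00.
Month 1: interest $33.92; balance after payment $2,101.06.
Month 2: interest $33.27; balance after payment $2,059.32.
Month 3: interest $32.61; balance after payment $2,016.93.
Month 4: interest $31.93; balance after payment $1,973.86.
Month 5: interest $31.25; balance after payment $1,930.12.
Month 6: interest $30.56; balance after payment $1,885.68.

$1,885.68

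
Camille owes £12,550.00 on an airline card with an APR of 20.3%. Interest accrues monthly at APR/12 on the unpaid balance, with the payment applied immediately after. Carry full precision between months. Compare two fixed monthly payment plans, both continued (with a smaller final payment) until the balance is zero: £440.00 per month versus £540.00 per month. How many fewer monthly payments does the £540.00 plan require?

10 fewer payments

Monthly rate r = 20.3%/12 = 1.69167% = 0.0169167.
At £440.00/mo: n = ⌈−ln(1 − rB₀/P)/ln(1+r)⌉ = 40 payments (last £119.61); total interest = total paid − £12,550.00 = £4,729.61.
At £540.00/mo: 30 payments (last £419.37); total interest £3,529.37.
Payments saved = 40 − 30 = 10.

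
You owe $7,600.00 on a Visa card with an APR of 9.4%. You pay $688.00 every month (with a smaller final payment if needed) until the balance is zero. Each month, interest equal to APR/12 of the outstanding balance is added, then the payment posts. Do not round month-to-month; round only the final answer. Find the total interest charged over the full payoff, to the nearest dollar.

Monthly rate r = 9.4%/12 = 0.783333% = 0.00783333.
Payoff takes n = ⌈−ln(1 − rB₀/P)/ln(1+r)⌉ = ⌈11.599⌉ = 12 payments; the last is $412.85.
Total paid = 11·$688.00 + $412.85 = $7,980.85.
Total interest = total paid − principal = $7,980.85 − $7,600.00 = $380.85.

$381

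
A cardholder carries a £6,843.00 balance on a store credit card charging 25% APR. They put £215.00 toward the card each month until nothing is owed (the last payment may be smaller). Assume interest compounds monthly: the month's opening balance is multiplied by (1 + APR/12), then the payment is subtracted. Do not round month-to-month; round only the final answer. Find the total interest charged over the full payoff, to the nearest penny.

£4,501.22

Monthly rate r = 25%/12 = 2.08333% = 0.0208333.
Payoff takes n = ⌈−ln(1 − rB₀/P)/ln(1+r)⌉ = ⌈52.762⌉ = 53 payments; the last is £164.22.
Total paid = 52·£215.00 + £164.22 = £11,344.22.
Total interest = total paid − principal = £11,344.22 − £6,843.00 = £4,501.22.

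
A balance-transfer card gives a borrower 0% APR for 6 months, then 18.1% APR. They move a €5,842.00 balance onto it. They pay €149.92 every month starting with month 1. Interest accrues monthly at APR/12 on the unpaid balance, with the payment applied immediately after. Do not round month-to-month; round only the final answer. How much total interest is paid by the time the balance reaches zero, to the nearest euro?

€1,944

Promo months 1–6 at r₀ = 0%/12 = 0; months 7+ at r₁ = 18.1%/12 = 0.0150833.
After month 6 (no interest yet): B = €5,842.00 − 6·€149.92 = €4,942.48.
Then at r₁ with €149.92/mo: n₂ = −ln(1 − r₁·B/P)/ln(1+r₁) ≈ 45.94 → 46 more payments.
Total paid = 51·€149.92 + €140.25 = €7,786.17; interest = €7,786.17 − €5,842.00 = €1,944.17.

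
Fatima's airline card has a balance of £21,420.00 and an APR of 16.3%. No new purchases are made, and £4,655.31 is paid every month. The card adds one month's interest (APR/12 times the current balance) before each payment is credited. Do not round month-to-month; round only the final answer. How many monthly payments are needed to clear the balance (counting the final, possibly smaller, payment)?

Monthly rate r = 16.3%/12 = 1.35833% = 0.0135833.
Recurrence: B ← B·(1+r) − £4,655.31.
Month 1: interest £290.96; balance after payment £17,055.65.
Month 2: interest £231.67; balance after payment £12,632.01.
Month 3: interest £171.58; balance after payment £8,148.28.
Month 4: interest £110.68; balance after payment £3,603.65.
Month 5: interest £48.95; balance after payment £0.00.

5 months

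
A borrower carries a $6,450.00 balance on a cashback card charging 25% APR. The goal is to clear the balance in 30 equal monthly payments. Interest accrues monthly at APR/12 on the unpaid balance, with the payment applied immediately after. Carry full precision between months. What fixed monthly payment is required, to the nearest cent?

Monthly rate r = 25%/12 = 2.08333% = 0.0208333.
Level-payment amortization: P = B₀·r / (1 − (1+r)^(−n)) = 6450.00·0.0208333 / (1 − 1.02083^(−30)).
Denominator 1 − (1+r)^(−30) = 0.461290393.
P = 134.375 / 0.461290393 ≈ 291.30.

$291.30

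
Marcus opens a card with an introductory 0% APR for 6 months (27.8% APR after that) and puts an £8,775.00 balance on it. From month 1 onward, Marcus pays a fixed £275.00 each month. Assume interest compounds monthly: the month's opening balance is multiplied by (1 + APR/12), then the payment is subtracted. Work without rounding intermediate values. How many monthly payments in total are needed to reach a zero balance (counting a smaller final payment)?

Promo months 1–6 at r₀ = 0%/12 = 0; months 7+ at r₁ = 27.8%/12 = 0.0231667.
After month 6 (no interest yet): B = £8,775.00 − 6·£275.00 = £7,125.00.
Then at r₁ with £275.00/mo: n₂ = −ln(1 − r₁·B/P)/ln(1+r₁) ≈ 40.03 → 41 more payments.

47 months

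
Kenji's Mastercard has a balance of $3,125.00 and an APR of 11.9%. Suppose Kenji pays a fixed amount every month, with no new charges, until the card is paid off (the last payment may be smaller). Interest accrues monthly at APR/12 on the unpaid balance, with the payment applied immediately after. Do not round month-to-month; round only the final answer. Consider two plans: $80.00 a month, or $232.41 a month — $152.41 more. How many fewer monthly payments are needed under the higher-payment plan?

35 fewer payments

Monthly rate r = 11.9%/12 = 0.991667% = 0.00991667.
At $80.00/mo: n = ⌈−ln(1 − rB₀/P)/ln(1+r)⌉ = 50 payments (last $52.55); total interest = total paid − $3,125.00 = $847.55.
At $232.41/mo: 15 payments (last $117.09); total interest $245.83.
Payments saved = 50 − 15 = 35.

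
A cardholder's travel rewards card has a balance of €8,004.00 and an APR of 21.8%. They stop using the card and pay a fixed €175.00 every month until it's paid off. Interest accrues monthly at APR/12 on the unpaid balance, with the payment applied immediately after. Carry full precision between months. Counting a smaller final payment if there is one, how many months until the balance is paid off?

99 months

Monthly rate r = 21.8%/12 = 1.81667% = 0.0181667.
Recurrence: B ← B·(1+r) − €175.00.
Month 1: interest €145.41; balance after payment €7,974.41.
Month 2: interest €144.87; balance after payment €7,944.27.
Closed form: n = −ln(1 − rB₀/P)/ln(1+r) = −ln(0.16911)/ln(1.01817) ≈ 98.714, so the balance reaches zero during payment 99.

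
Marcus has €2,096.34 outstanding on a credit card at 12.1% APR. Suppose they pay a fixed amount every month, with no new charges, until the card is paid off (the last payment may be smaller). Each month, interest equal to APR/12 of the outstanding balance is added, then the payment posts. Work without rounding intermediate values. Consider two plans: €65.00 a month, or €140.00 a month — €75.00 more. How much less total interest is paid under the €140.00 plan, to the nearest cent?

€264.23

Monthly rate r = 12.1%/12 = 1.00833% = 0.0100833.
At €65.00/mo: n = ⌈−ln(1 − rB₀/P)/ln(1+r)⌉ = 40 payments (last €13.40); total interest = total paid − €2,096.34 = €452.06.
At €140.00/mo: 17 payments (last €44.17); total interest €187.83.
Interest saved = €452.06 − €187.83 = €264.23.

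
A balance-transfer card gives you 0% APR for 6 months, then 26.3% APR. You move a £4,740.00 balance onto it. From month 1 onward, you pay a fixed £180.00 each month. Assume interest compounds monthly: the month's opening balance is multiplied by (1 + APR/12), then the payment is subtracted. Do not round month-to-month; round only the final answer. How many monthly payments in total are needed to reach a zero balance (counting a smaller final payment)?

Promo months 1–6 at r₀ = 0%/12 = 0; months 7+ at r₁ = 26.3%/12 = 0.0219167.
After month 6 (no interest yet): B = £4,740.00 − 6·£180.00 = £3,660.00.
Then at r₁ with £180.00/mo: n₂ = −ln(1 − r₁·B/P)/ln(1+r₁) ≈ 27.21 → 28 more payments.

34 payments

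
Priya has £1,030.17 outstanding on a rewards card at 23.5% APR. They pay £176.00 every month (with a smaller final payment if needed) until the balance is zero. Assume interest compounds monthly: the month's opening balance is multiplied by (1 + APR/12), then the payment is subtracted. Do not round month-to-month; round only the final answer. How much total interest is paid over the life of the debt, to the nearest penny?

Monthly rate r = 23.5%/12 = 1.95833% = 0.0195833.
Payoff takes n = ⌈−ln(1 − rB₀/P)/ln(1+r)⌉ = ⌈6.277⌉ = 7 payments; the last is £49.17.
Total paid = 6·£176.00 + £49.17 = £1,105.17.
Total interest = total paid − principal = £1,105.17 − £1,030.17 = £75.00.

£75.00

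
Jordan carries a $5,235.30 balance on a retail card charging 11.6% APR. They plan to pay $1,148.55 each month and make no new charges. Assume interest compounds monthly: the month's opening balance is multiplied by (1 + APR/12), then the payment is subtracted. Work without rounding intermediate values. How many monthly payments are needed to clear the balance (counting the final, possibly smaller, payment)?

5 months

Monthly rate r = 11.6%/12 = 0.966667% = 0.00966667.
Recurrence: B ← B·(1+r) − $1,148.55.
Month 1: interest $50.61; balance after payment $4,137.36.
Month 2: interest $39.99; balance after payment $3,028.80.
Month 3: interest $29.28; balance after payment $1,909.53.
Month 4: interest $18.46; balance after payment $779.44.
Month 5: interest $7.53; balance after payment $0.00.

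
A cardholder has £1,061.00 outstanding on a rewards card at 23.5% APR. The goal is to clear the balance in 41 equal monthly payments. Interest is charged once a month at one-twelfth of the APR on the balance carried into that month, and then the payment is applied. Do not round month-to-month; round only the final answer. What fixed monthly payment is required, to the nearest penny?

Monthly rate r = 23.5%/12 = 1.95833% = 0.0195833.
Level-payment amortization: P = B₀·r / (1 − (1+r)^(−n)) = 1061.00·0.0195833 / (1 − 1.01958^(−41)).
Denominator 1 − (1+r)^(−41) = 0.548489175.
P = 20.7779 / 0.548489175 ≈ 37.88.

£37.88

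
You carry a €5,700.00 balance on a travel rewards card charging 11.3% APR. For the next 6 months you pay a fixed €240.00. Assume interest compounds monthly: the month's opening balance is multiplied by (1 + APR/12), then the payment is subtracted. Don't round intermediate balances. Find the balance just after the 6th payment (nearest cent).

€4,555.40

Monthly rate r = 11.3%/12 = 0.941667% = 0.00941667.
Each month: B ← B·(1+r) − €240.00.
Month 1: interest €53.68; balance after payment €5,513.68.
Month 2: interest €51.92; balance after payment €5,325.60.
Month 3: interest €50.15; balance after payment €5,135.74.
Month 4: interest €48.36; balance after payment €4,944.11.
Month 5: interest €46.56; balance after payment €4,750.66.
Month 6: interest €44.74; balance after payment €4,555.40.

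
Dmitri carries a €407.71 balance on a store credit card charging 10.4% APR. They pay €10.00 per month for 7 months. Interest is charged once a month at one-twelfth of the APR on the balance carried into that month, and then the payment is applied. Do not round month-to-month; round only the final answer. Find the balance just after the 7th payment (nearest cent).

Monthly rate r = 10.4%/12 = 0.866667% = 0.00866667.
Each month: B ← B·(1+r) − €10.00.
Month 1: interest €3.53; balance after payment €401.24.
Month 2: interest €3.48; balance after payment €394.72.
Month 3: interest €3.42; balance after payment €388.14.
Month 4: interest €3.36; balance after payment €381.51.
Month 5: interest €3.31; balance after payment €374.81.
Month 6: interest €3.25; balance after payment €368.06.
Month 7: interest €3.19; balance after payment €361.25.

€361.25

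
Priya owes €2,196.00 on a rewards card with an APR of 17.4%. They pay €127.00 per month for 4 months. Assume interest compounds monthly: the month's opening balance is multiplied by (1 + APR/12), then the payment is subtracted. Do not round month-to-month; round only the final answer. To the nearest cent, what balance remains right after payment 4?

Monthly rate r = 17.4%/12 = 1.45% = 0.0145.
Each month: B ← B·(1+r) − €127.00.
Month 1: interest €31.84; balance after payment €2,100.84.
Month 2: interest €30.46; balance after payment €2,004.30.
Month 3: interest €29.06; balance after payment €1,906.37.
Month 4: interest €27.64; balance after payment €1,807.01.

€1,807.01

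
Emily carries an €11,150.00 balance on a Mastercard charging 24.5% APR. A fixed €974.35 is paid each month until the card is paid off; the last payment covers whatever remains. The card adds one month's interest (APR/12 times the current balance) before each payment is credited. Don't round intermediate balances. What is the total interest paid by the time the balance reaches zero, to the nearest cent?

€1,679.80

Monthly rate r = 24.5%/12 = 2.04167% = 0.0204167.
Payoff takes n = ⌈−ln(1 − rB₀/P)/ln(1+r)⌉ = ⌈13.166⌉ = 14 payments; the last is €163.25.
Total paid = 13·€974.35 + €163.25 = €12,829.80.
Total interest = total paid − principal = €12,829.80 − €11,150.00 = €1,679.80.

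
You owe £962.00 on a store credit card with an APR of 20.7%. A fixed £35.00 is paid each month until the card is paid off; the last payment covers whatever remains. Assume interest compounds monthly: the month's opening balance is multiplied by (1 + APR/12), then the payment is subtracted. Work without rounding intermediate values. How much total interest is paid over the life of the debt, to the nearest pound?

Monthly rate r = 20.7%/12 = 1.725% = 0.01725.
Payoff takes n = ⌈−ln(1 − rB₀/P)/ln(1+r)⌉ = ⌈37.578⌉ = 38 payments; the last is £20.31.
Total paid = 37·£35.00 + £20.31 = £1,315.31.
Total interest = total paid − principal = £1,315.31 − £962.00 = £353.31.

£353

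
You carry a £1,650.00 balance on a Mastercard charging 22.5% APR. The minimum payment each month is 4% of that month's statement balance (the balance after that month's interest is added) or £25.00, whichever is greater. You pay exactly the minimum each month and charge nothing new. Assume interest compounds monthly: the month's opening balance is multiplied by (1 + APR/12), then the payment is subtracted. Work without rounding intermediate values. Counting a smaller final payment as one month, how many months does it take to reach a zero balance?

78 months

Monthly rate r = 22.5%/12 = 1.875% = 0.01875.
While 4% of the post-interest balance exceeds £25.00, each month B ← (B·(1+r))·(1 − 0.04), i.e. B shrinks by the factor (1+r)·0.96 = 0.978.
This holds for months 1–45. Entering month 46 the balance is £606.36; 4% of the post-interest balance is now below £25.00, so the flat £25.00 minimum applies from here.
From month 46 a fixed £25.00 at rate r clears £606.36 in 33 more payments. Total: 45 + 33 = 78 months.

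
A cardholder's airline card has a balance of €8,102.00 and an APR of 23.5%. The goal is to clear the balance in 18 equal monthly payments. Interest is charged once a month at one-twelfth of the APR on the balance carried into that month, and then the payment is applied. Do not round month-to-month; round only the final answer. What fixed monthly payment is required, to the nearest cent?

€538.44

Monthly rate r = 23.5%/12 = 1.95833% = 0.0195833.
Level-payment amortization: P = B₀·r / (1 − (1+r)^(−n)) = 8102.00·0.0195833 / (1 − 1.01958^(−18)).
Denominator 1 − (1+r)^(−18) = 0.294672361.
P = 158.664 / 0.294672361 ≈ 538.44.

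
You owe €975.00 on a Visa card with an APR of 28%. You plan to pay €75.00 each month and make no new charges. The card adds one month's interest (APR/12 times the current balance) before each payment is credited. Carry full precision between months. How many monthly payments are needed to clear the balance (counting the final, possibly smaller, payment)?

16 months

Monthly rate r = 28%/12 = 2.33333% = 0.0233333.
Recurrence: B ← B·(1+r) − €75.00.
Month 1: interest €22.75; balance after payment €922.75.
Month 2: interest €21.53; balance after payment €869.28.
Closed form: n = −ln(1 − rB₀/P)/ln(1+r) = −ln(0.69667)/ln(1.02333) ≈ 15.671, so the balance reaches zero during payment 16.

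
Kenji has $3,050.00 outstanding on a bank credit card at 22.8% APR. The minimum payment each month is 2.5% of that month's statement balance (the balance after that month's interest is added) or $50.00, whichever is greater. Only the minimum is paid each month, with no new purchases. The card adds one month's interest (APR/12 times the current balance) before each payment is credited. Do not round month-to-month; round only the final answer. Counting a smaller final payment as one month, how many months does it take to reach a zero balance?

Monthly rate r = 22.8%/12 = 1.9% = 0.019.
While 2.5% of the post-interest balance exceeds $50.00, each month B ← (B·(1+r))·(1 − 0.025), i.e. B shrinks by the factor (1+r)·0.975 = 0.99352.
This holds for months 1–68. Entering month 69 the balance is $1,960.91; 2.5% of the post-interest balance is now below $50.00, so the flat $50.00 minimum applies from here.
From month 69 a fixed $50.00 at rate r clears $1,960.91 in 73 more payments. Total: 68 + 73 = 141 months.

141 months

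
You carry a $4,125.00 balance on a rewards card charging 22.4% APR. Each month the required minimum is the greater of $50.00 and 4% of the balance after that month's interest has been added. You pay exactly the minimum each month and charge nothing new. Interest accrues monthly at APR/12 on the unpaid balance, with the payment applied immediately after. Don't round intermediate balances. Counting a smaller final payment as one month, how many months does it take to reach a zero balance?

Monthly rate r = 22.4%/12 = 1.86667% = 0.0186667.
While 4% of the post-interest balance exceeds $50.00, each month B ← (B·(1+r))·(1 − 0.04), i.e. B shrinks by the factor (1+r)·0.96 = 0.97792.
This holds for months 1–55. Entering month 56 the balance is $1,208.11; 4% of the post-interest balance is now below $50.00, so the flat $50.00 minimum applies from here.
From month 56 a fixed $50.00 at rate r clears $1,208.11 in 33 more payments. Total: 55 + 33 = 88 months.

88 months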